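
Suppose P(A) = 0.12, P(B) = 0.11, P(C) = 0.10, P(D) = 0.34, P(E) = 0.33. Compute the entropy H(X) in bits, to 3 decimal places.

2.107 bits

H = −Σ pᵢ log₂ pᵢ.
−0.12·log₂(0.12) = 0.3671
−0.11·log₂(0.11) = 0.3503
−0.10·log₂(0.10) = 0.3322
−0.34·log₂(0.34) = 0.5292
−0.33·log₂(0.33) = 0.5278
Sum ≈ 2.1065 → 2.107 bits.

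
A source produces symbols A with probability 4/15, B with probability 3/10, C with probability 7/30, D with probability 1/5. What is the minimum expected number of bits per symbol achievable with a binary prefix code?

Repeatedly combine the two least-probable nodes; the expected code length is the sum of the merged weights.
merge 1/5 + 7/30 → 13/30
merge 4/15 + 3/10 → 17/30
merge 13/30 + 17/30 → 1
L = 13/30 + 17/30 + 1 = 2 bits/symbol.

2 bits/symbol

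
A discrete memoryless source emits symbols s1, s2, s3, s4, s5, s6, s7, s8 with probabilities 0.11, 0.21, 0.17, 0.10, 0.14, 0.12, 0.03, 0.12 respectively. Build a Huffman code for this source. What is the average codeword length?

2.92 bits/symbol

Repeatedly combine the two least-probable nodes; the expected code length is the sum of the merged weights.
merge 3/100 + 1/10 → 13/100
merge 11/100 + 3/25 → 23/100
merge 3/25 + 13/100 → 1/4
merge 7/50 + 17/100 → 31/100
merge 21/100 + 23/100 → 11/25
merge 1/4 + 31/100 → 14/25
merge 11/25 + 14/25 → 1
L = 13/100 + 23/100 + 1/4 + 31/100 + 11/25 + 14/25 + 1 = 73/25 = 2.92 bits/symbol.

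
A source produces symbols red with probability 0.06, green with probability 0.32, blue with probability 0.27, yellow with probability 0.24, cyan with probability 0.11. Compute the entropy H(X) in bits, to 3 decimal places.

H = −Σ pᵢ log₂ pᵢ.
−0.06·log₂(0.06) = 0.2435
−0.32·log₂(0.32) = 0.5260
−0.27·log₂(0.27) = 0.5100
−0.24·log₂(0.24) = 0.4941
−0.11·log₂(0.11) = 0.3503
Sum ≈ 2.1240 → 2.124 bits.

2.124 bits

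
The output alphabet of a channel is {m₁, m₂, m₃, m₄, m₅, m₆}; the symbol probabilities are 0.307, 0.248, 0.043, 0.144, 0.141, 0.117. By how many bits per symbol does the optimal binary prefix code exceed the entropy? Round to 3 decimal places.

0.065 bits

Entropy H = −Σ p log₂ p ≈ 2.3804 bits.
Huffman merges: 43/1000+117/1000→4/25; 141/1000+18/125→57/200; 4/25+31/125→51/125; 57/200+307/1000→74/125; 51/125+74/125→1. L = 489/200 ≈ 2.4450.
L − H = 2.4450 − 2.3804 = 0.065 bits.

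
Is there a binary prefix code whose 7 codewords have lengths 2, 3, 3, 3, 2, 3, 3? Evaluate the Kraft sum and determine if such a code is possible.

1.125; no

With common denominator 2^3 = 8: Σ 2^(−ℓᵢ) = 2/8 + 1/8 + 1/8 + 1/8 + 2/8 + 1/8 + 1/8 = 9/8 = 1.125.
Kraft's inequality requires Σ ≤ 1; here Σ = 1.125 > 1, so no such prefix code exists.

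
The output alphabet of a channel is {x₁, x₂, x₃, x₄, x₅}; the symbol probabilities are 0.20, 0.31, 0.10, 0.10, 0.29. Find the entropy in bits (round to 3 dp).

H = −Σ pᵢ log₂ pᵢ.
−0.20·log₂(0.20) = 0.4644
−0.31·log₂(0.31) = 0.5238
−0.10·log₂(0.10) = 0.3322
−0.10·log₂(0.10) = 0.3322
−0.29·log₂(0.29) = 0.5179
Sum ≈ 2.1705 → 2.170 bits.

2.170 bits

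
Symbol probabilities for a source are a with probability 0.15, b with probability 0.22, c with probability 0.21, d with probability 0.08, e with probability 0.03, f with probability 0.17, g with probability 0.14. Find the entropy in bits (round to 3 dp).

H = −Σ pᵢ log₂ pᵢ.
−0.15·log₂(0.15) = 0.4105
−0.22·log₂(0.22) = 0.4806
−0.21·log₂(0.21) = 0.4728
−0.08·log₂(0.08) = 0.2915
−0.03·log₂(0.03) = 0.1518
−0.17·log₂(0.17) = 0.4346
−0.14·log₂(0.14) = 0.3971
Sum ≈ 2.6389 → 2.639 bits.

2.639 bits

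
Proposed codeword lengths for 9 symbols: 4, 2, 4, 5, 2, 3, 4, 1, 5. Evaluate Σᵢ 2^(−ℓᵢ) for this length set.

With common denominator 2^5 = 32: Σ 2^(−ℓᵢ) = 2/32 + 8/32 + 2/32 + 1/32 + 8/32 + 4/32 + 2/32 + 16/32 + 1/32 = 44/32 = 1.375.

1.375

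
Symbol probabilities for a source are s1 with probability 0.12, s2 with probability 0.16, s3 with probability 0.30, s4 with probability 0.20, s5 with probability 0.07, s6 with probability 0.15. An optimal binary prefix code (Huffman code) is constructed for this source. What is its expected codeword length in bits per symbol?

Repeatedly combine the two least-probable nodes; the expected code length is the sum of the merged weights.
merge 7/100 + 3/25 → 19/100
merge 3/20 + 4/25 → 31/100
merge 19/100 + 1/5 → 39/100
merge 3/10 + 31/100 → 61/100
merge 39/100 + 61/100 → 1
L = 19/100 + 31/100 + 39/100 + 61/100 + 1 = 5/2 = 2.5 bits/symbol.

2.5 bits/symbol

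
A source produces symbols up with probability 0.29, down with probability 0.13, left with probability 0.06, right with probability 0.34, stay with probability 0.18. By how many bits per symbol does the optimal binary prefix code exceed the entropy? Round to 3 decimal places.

0.071 bits

Entropy H = −Σ p log₂ p ≈ 2.1186 bits.
Huffman merges: 3/50+13/100→19/100; 9/50+19/100→37/100; 29/100+17/50→63/100; 37/100+63/100→1. L = 219/100 ≈ 2.1900.
L − H = 2.1900 − 2.1186 = 0.071 bits.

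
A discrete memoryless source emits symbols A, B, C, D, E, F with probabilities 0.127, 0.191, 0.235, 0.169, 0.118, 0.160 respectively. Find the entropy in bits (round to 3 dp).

H = −Σ pᵢ log₂ pᵢ.
−0.127·log₂(0.127) = 0.3781
−0.191·log₂(0.191) = 0.4562
−0.235·log₂(0.235) = 0.4910
−0.169·log₂(0.169) = 0.4335
−0.118·log₂(0.118) = 0.3638
−0.160·log₂(0.160) = 0.4230
Sum ≈ 2.5455 → 2.546 bits.

2.546 bits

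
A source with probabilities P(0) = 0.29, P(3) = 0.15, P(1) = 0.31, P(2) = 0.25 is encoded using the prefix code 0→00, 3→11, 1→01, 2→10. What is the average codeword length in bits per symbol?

L̄ = Σ pᵢ·ℓᵢ = 0.29·2 + 0.15·2 + 0.31·2 + 0.25·2 = 2 bits/symbol.

2 bits/symbol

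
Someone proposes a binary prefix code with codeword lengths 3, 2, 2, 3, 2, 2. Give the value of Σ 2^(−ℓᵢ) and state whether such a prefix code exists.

1.25; no

With common denominator 2^3 = 8: Σ 2^(−ℓᵢ) = 1/8 + 2/8 + 2/8 + 1/8 + 2/8 + 2/8 = 10/8 = 1.25.
Kraft's inequality requires Σ ≤ 1; here Σ = 1.25 > 1, so no such prefix code exists.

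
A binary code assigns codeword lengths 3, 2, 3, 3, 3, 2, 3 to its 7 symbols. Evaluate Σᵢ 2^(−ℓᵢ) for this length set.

With common denominator 2^3 = 8: Σ 2^(−ℓᵢ) = 1/8 + 2/8 + 1/8 + 1/8 + 1/8 + 2/8 + 1/8 = 9/8 = 1.125.

1.125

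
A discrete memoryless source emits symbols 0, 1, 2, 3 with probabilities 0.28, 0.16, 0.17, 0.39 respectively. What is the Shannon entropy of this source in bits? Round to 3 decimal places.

1.902 bits

H = −Σ pᵢ log₂ pᵢ.
−0.28·log₂(0.28) = 0.5142
−0.16·log₂(0.16) = 0.4230
−0.17·log₂(0.17) = 0.4346
−0.39·log₂(0.39) = 0.5298
Sum ≈ 1.9016 → 1.902 bits.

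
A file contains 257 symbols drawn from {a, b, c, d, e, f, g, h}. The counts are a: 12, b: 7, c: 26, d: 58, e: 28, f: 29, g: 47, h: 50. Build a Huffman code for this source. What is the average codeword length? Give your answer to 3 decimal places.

2.829 bits/symbol

Probabilities are the counts divided by 257.
Repeatedly combine the two least-probable nodes; the expected code length is the sum of the merged weights.
merge 7/257 + 12/257 → 19/257
merge 19/257 + 26/257 → 45/257
merge 28/257 + 29/257 → 57/257
merge 45/257 + 47/257 → 92/257
merge 50/257 + 57/257 → 107/257
merge 58/257 + 92/257 → 150/257
merge 107/257 + 150/257 → 1
L = 19/257 + 45/257 + 57/257 + 92/257 + 107/257 + 150/257 + 1 = 727/257 ≈ 2.829 bits/symbol.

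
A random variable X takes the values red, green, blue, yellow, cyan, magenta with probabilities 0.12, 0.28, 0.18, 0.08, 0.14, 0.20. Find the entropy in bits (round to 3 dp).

H = −Σ pᵢ log₂ pᵢ.
−0.12·log₂(0.12) = 0.3671
−0.28·log₂(0.28) = 0.5142
−0.18·log₂(0.18) = 0.4453
−0.08·log₂(0.08) = 0.2915
−0.14·log₂(0.14) = 0.3971
−0.20·log₂(0.20) = 0.4644
Sum ≈ 2.4796 → 2.480 bits.

2.480 bits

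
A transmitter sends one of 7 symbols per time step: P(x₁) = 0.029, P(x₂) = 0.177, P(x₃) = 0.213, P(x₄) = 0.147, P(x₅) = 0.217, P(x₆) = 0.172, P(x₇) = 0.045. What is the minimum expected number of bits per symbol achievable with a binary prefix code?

Repeatedly combine the two least-probable nodes; the expected code length is the sum of the merged weights.
merge 29/1000 + 9/200 → 37/500
merge 37/500 + 147/1000 → 221/1000
merge 43/250 + 177/1000 → 349/1000
merge 213/1000 + 217/1000 → 43/100
merge 221/1000 + 349/1000 → 57/100
merge 43/100 + 57/100 → 1
L = 37/500 + 221/1000 + 349/1000 + 43/100 + 57/100 + 1 = 661/250 = 2.644 bits/symbol.

2.644 bits/symbol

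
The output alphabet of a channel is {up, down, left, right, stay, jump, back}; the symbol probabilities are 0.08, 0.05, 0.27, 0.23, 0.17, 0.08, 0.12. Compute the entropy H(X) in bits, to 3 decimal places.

H = −Σ pᵢ log₂ pᵢ.
−0.08·log₂(0.08) = 0.2915
−0.05·log₂(0.05) = 0.2161
−0.27·log₂(0.27) = 0.5100
−0.23·log₂(0.23) = 0.4877
−0.17·log₂(0.17) = 0.4346
−0.08·log₂(0.08) = 0.2915
−0.12·log₂(0.12) = 0.3671
Sum ≈ 2.5985 → 2.598 bits.

2.598 bits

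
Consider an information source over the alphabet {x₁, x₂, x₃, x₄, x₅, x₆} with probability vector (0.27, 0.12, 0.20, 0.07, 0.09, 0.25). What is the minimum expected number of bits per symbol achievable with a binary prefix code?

2.44 bits/symbol

Repeatedly combine the two least-probable nodes; the expected code length is the sum of the merged weights.
merge 7/100 + 9/100 → 4/25
merge 3/25 + 4/25 → 7/25
merge 1/5 + 1/4 → 9/20
merge 27/100 + 7/25 → 11/20
merge 9/20 + 11/20 → 1
L = 4/25 + 7/25 + 9/20 + 11/20 + 1 = 61/25 = 2.44 bits/symbol.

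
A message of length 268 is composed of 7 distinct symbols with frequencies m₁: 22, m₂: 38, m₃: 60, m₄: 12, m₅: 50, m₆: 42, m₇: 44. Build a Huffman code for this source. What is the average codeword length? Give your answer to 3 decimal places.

2.716 bits/symbol

Probabilities are the counts divided by 268.
Repeatedly combine the two least-probable nodes; the expected code length is the sum of the merged weights.
merge 3/67 + 11/134 → 17/134
merge 17/134 + 19/134 → 18/67
merge 21/134 + 11/67 → 43/134
merge 25/134 + 15/67 → 55/134
merge 18/67 + 43/134 → 79/134
merge 55/134 + 79/134 → 1
L = 17/134 + 18/67 + 43/134 + 55/134 + 79/134 + 1 = 182/67 ≈ 2.716 bits/symbol.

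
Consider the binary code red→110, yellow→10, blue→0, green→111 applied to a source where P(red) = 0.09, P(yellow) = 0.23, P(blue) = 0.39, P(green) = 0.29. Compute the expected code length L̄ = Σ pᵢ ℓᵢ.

1.99 bits/symbol

L̄ = Σ pᵢ·ℓᵢ = 0.09·3 + 0.23·2 + 0.39·1 + 0.29·3 = 1.99 bits/symbol.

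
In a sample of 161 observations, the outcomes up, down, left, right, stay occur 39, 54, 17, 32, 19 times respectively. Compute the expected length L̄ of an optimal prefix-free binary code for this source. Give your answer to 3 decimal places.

Probabilities are the counts divided by 161.
Repeatedly combine the two least-probable nodes; the expected code length is the sum of the merged weights.
merge 17/161 + 19/161 → 36/161
merge 32/161 + 36/161 → 68/161
merge 39/161 + 54/161 → 93/161
merge 68/161 + 93/161 → 1
L = 36/161 + 68/161 + 93/161 + 1 = 358/161 ≈ 2.224 bits/symbol.

2.224 bits/symbol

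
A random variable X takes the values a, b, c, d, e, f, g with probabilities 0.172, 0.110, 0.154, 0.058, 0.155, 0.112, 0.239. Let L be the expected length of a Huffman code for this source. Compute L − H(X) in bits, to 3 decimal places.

Entropy H = −Σ p log₂ p ≈ 2.7051 bits.
Huffman merges: 29/500+11/100→21/125; 14/125+77/500→133/500; 31/200+21/125→323/1000; 43/250+239/1000→411/1000; 133/500+323/1000→589/1000; 411/1000+589/1000→1. L = 2757/1000 ≈ 2.7570.
L − H = 2.7570 − 2.7051 = 0.052 bits.

0.052 bits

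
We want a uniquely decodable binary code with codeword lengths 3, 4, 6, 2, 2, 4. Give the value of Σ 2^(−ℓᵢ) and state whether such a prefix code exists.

With common denominator 2^6 = 64: Σ 2^(−ℓᵢ) = 8/64 + 4/64 + 1/64 + 16/64 + 16/64 + 4/64 = 49/64 = 0.765625.
Kraft's inequality requires Σ ≤ 1; here Σ = 0.765625 ≤ 1, so such a prefix code exists.

0.765625; yes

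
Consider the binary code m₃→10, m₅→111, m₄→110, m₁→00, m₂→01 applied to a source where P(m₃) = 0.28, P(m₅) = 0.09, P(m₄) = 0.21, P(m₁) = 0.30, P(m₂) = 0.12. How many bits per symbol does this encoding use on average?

2.3 bits/symbol

L̄ = Σ pᵢ·ℓᵢ = 0.28·2 + 0.09·3 + 0.21·3 + 0.30·2 + 0.12·2 = 2.3 bits/symbol.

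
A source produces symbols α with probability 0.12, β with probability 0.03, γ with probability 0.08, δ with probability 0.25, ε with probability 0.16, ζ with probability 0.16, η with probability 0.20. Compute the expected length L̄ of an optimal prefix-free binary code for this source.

2.66 bits/symbol

Repeatedly combine the two least-probable nodes; the expected code length is the sum of the merged weights.
merge 3/100 + 2/25 → 11/100
merge 11/100 + 3/25 → 23/100
merge 4/25 + 4/25 → 8/25
merge 1/5 + 23/100 → 43/100
merge 1/4 + 8/25 → 57/100
merge 43/100 + 57/100 → 1
L = 11/100 + 23/100 + 8/25 + 43/100 + 57/100 + 1 = 133/50 = 2.66 bits/symbol.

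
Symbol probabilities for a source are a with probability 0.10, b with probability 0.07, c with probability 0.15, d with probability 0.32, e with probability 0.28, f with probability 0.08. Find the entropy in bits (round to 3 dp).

2.343 bits

H = −Σ pᵢ log₂ pᵢ.
−0.10·log₂(0.10) = 0.3322
−0.07·log₂(0.07) = 0.2686
−0.15·log₂(0.15) = 0.4105
−0.32·log₂(0.32) = 0.5260
−0.28·log₂(0.28) = 0.5142
−0.08·log₂(0.08) = 0.2915
Sum ≈ 2.3431 → 2.343 bits.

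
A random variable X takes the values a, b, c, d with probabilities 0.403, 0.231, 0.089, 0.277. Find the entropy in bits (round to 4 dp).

H = −Σ pᵢ log₂ pᵢ.
−0.403·log₂(0.403) = 0.5284
−0.231·log₂(0.231) = 0.4883
−0.089·log₂(0.089) = 0.3106
−0.277·log₂(0.277) = 0.5130
Sum ≈ 1.8404 → 1.8404 bits.

1.8404 bits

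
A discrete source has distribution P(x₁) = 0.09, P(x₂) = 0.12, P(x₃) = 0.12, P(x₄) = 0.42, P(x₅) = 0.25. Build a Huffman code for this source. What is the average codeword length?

2.12 bits/symbol

Repeatedly combine the two least-probable nodes; the expected code length is the sum of the merged weights.
merge 9/100 + 3/25 → 21/100
merge 3/25 + 21/100 → 33/100
merge 1/4 + 33/100 → 29/50
merge 21/50 + 29/50 → 1
L = 21/100 + 33/100 + 29/50 + 1 = 53/25 = 2.12 bits/symbol.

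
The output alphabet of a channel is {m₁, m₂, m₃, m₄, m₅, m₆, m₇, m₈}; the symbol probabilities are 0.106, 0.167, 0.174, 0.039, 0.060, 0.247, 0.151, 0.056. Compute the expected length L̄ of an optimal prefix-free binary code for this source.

2.829 bits/symbol

Repeatedly combine the two least-probable nodes; the expected code length is the sum of the merged weights.
merge 39/1000 + 7/125 → 19/200
merge 3/50 + 19/200 → 31/200
merge 53/500 + 151/1000 → 257/1000
merge 31/200 + 167/1000 → 161/500
merge 87/500 + 247/1000 → 421/1000
merge 257/1000 + 161/500 → 579/1000
merge 421/1000 + 579/1000 → 1
L = 19/200 + 31/200 + 257/1000 + 161/500 + 421/1000 + 579/1000 + 1 = 2829/1000 = 2.829 bits/symbol.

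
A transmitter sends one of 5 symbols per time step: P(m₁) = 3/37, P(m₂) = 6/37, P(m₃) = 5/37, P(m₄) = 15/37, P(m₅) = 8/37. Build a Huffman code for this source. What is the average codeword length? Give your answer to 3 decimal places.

2.189 bits/symbol

Repeatedly combine the two least-probable nodes; the expected code length is the sum of the merged weights.
merge 3/37 + 5/37 → 8/37
merge 6/37 + 8/37 → 14/37
merge 8/37 + 14/37 → 22/37
merge 15/37 + 22/37 → 1
L = 8/37 + 14/37 + 22/37 + 1 = 81/37 ≈ 2.189 bits/symbol.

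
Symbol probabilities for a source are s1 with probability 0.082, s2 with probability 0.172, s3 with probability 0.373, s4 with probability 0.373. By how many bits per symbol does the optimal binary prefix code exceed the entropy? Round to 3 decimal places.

0.087 bits

Entropy H = −Σ p log₂ p ≈ 1.7940 bits.
Huffman merges: 41/500+43/250→127/500; 127/500+373/1000→627/1000; 373/1000+627/1000→1. L = 1881/1000 ≈ 1.8810.
L − H = 1.8810 − 1.7940 = 0.087 bits.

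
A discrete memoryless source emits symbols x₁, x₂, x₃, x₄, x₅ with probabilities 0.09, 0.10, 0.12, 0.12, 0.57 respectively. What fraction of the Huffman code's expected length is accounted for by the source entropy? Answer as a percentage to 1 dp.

99.0%

Entropy H = −Σ p log₂ p ≈ 1.8412 bits.
Huffman merges: 9/100+1/10→19/100; 3/25+3/25→6/25; 19/100+6/25→43/100; 43/100+57/100→1. L = 93/50 ≈ 1.8600.
Efficiency = H/L = 1.8412/1.8600 = 99.0%.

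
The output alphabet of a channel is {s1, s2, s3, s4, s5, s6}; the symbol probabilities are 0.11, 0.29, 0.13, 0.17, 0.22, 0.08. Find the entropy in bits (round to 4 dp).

2.4575 bits

H = −Σ pᵢ log₂ pᵢ.
−0.11·log₂(0.11) = 0.3503
−0.29·log₂(0.29) = 0.5179
−0.13·log₂(0.13) = 0.3826
−0.17·log₂(0.17) = 0.4346
−0.22·log₂(0.22) = 0.4806
−0.08·log₂(0.08) = 0.2915
Sum ≈ 2.4575 → 2.4575 bits.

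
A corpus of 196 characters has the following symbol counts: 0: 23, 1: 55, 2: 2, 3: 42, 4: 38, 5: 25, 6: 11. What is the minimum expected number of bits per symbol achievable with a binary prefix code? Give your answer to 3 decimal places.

2.561 bits/symbol

Probabilities are the counts divided by 196.
Repeatedly combine the two least-probable nodes; the expected code length is the sum of the merged weights.
merge 1/98 + 11/196 → 13/196
merge 13/196 + 23/196 → 9/49
merge 25/196 + 9/49 → 61/196
merge 19/98 + 3/14 → 20/49
merge 55/196 + 61/196 → 29/49
merge 20/49 + 29/49 → 1
L = 13/196 + 9/49 + 61/196 + 20/49 + 29/49 + 1 = 251/98 ≈ 2.561 bits/symbol.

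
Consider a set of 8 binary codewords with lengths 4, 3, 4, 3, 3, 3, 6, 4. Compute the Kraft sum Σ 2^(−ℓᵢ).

With common denominator 2^6 = 64: Σ 2^(−ℓᵢ) = 4/64 + 8/64 + 4/64 + 8/64 + 8/64 + 8/64 + 1/64 + 4/64 = 45/64 = 0.703125.

0.703125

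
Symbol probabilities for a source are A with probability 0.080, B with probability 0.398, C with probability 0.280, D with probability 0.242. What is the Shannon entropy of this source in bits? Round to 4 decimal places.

H = −Σ pᵢ log₂ pᵢ.
−0.080·log₂(0.080) = 0.2915
−0.398·log₂(0.398) = 0.5290
−0.280·log₂(0.280) = 0.5142
−0.242·log₂(0.242) = 0.4954
Sum ≈ 1.8301 → 1.8301 bits.

1.8301 bits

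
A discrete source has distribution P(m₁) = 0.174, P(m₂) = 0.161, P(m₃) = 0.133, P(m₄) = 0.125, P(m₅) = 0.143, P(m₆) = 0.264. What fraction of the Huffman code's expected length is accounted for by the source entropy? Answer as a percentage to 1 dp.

Entropy H = −Σ p log₂ p ≈ 2.5338 bits.
Huffman merges: 1/8+133/1000→129/500; 143/1000+161/1000→38/125; 87/500+129/500→54/125; 33/125+38/125→71/125; 54/125+71/125→1. L = 1281/500 ≈ 2.5620.
Efficiency = H/L = 2.5338/2.5620 = 98.9%.

98.9%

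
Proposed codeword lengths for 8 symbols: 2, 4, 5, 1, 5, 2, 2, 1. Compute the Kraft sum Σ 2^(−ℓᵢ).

With common denominator 2^5 = 32: Σ 2^(−ℓᵢ) = 8/32 + 2/32 + 1/32 + 16/32 + 1/32 + 8/32 + 8/32 + 16/32 = 60/32 = 1.875.

1.875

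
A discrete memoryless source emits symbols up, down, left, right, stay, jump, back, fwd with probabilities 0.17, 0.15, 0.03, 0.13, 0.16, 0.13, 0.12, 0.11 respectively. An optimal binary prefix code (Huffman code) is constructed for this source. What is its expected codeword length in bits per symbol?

2.97 bits/symbol

Repeatedly combine the two least-probable nodes; the expected code length is the sum of the merged weights.
merge 3/100 + 11/100 → 7/50
merge 3/25 + 13/100 → 1/4
merge 13/100 + 7/50 → 27/100
merge 3/20 + 4/25 → 31/100
merge 17/100 + 1/4 → 21/50
merge 27/100 + 31/100 → 29/50
merge 21/50 + 29/50 → 1
L = 7/50 + 1/4 + 27/100 + 31/100 + 21/50 + 29/50 + 1 = 297/100 = 2.97 bits/symbol.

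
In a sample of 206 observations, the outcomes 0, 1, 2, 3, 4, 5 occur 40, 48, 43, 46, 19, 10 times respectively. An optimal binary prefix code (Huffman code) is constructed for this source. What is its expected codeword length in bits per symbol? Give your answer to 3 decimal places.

Probabilities are the counts divided by 206.
Repeatedly combine the two least-probable nodes; the expected code length is the sum of the merged weights.
merge 5/103 + 19/206 → 29/206
merge 29/206 + 20/103 → 69/206
merge 43/206 + 23/103 → 89/206
merge 24/103 + 69/206 → 117/206
merge 89/206 + 117/206 → 1
L = 29/206 + 69/206 + 89/206 + 117/206 + 1 = 255/103 ≈ 2.476 bits/symbol.

2.476 bits/symbol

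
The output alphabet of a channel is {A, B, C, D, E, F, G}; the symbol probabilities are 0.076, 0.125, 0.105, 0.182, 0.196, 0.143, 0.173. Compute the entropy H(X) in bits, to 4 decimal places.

H = −Σ pᵢ log₂ pᵢ.
−0.076·log₂(0.076) = 0.2826
−0.125·log₂(0.125) = 0.3750
−0.105·log₂(0.105) = 0.3414
−0.182·log₂(0.182) = 0.4474
−0.196·log₂(0.196) = 0.4608
−0.143·log₂(0.143) = 0.4012
−0.173·log₂(0.173) = 0.4379
Sum ≈ 2.7463 → 2.7463 bits.

2.7463 bits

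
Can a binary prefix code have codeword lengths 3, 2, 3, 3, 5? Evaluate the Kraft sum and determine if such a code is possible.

With common denominator 2^5 = 32: Σ 2^(−ℓᵢ) = 4/32 + 8/32 + 4/32 + 4/32 + 1/32 = 21/32 = 0.65625.
Kraft's inequality requires Σ ≤ 1; here Σ = 0.65625 ≤ 1, so such a prefix code exists.

0.65625; yes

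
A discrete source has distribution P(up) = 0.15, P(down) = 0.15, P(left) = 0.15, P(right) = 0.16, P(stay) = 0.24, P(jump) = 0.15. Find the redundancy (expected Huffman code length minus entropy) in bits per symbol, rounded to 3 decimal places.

Entropy H = −Σ p log₂ p ≈ 2.5593 bits.
Huffman merges: 3/20+3/20→3/10; 3/20+3/20→3/10; 4/25+6/25→2/5; 3/10+3/10→3/5; 2/5+3/5→1. L = 13/5 ≈ 2.6000.
L − H = 2.6000 − 2.5593 = 0.041 bits.

0.041 bits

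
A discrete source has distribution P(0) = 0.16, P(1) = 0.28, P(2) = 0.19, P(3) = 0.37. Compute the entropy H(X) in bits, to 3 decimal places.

1.923 bits

H = −Σ pᵢ log₂ pᵢ.
−0.16·log₂(0.16) = 0.4230
−0.28·log₂(0.28) = 0.5142
−0.19·log₂(0.19) = 0.4552
−0.37·log₂(0.37) = 0.5307
Sum ≈ 1.9232 → 1.923 bits.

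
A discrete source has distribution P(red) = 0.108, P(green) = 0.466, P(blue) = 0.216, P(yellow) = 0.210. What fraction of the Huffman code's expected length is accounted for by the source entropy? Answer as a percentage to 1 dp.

Entropy H = −Σ p log₂ p ≈ 1.8105 bits.
Huffman merges: 27/250+21/100→159/500; 27/125+159/500→267/500; 233/500+267/500→1. L = 463/250 ≈ 1.8520.
Efficiency = H/L = 1.8105/1.8520 = 97.8%.

97.8%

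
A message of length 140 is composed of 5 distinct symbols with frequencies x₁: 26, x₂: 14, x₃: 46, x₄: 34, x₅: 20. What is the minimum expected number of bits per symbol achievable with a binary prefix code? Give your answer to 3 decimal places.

2.243 bits/symbol

Probabilities are the counts divided by 140.
Repeatedly combine the two least-probable nodes; the expected code length is the sum of the merged weights.
merge 1/10 + 1/7 → 17/70
merge 13/70 + 17/70 → 3/7
merge 17/70 + 23/70 → 4/7
merge 3/7 + 4/7 → 1
L = 17/70 + 3/7 + 4/7 + 1 = 157/70 ≈ 2.243 bits/symbol.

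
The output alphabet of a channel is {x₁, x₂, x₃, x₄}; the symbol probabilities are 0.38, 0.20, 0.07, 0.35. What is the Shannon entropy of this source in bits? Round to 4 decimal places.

H = −Σ pᵢ log₂ pᵢ.
−0.38·log₂(0.38) = 0.5305
−0.20·log₂(0.20) = 0.4644
−0.07·log₂(0.07) = 0.2686
−0.35·log₂(0.35) = 0.5301
Sum ≈ 1.7935 → 1.7935 bits.

1.7935 bits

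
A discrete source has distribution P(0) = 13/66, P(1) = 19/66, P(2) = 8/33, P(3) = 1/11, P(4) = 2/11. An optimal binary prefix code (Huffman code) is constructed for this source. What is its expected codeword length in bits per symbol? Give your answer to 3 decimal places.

Repeatedly combine the two least-probable nodes; the expected code length is the sum of the merged weights.
merge 1/11 + 2/11 → 3/11
merge 13/66 + 8/33 → 29/66
merge 3/11 + 19/66 → 37/66
merge 29/66 + 37/66 → 1
L = 3/11 + 29/66 + 37/66 + 1 = 25/11 ≈ 2.273 bits/symbol.

2.273 bits/symbol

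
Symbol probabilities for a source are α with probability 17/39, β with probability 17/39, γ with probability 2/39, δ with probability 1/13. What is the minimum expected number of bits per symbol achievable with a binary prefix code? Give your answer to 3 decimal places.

Repeatedly combine the two least-probable nodes; the expected code length is the sum of the merged weights.
merge 2/39 + 1/13 → 5/39
merge 5/39 + 17/39 → 22/39
merge 17/39 + 22/39 → 1
L = 5/39 + 22/39 + 1 = 22/13 ≈ 1.692 bits/symbol.

1.692 bits/symbol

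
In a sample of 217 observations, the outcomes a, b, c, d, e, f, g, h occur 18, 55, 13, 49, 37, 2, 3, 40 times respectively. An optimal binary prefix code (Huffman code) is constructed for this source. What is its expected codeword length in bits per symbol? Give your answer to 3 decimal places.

2.608 bits/symbol

Probabilities are the counts divided by 217.
Repeatedly combine the two least-probable nodes; the expected code length is the sum of the merged weights.
merge 2/217 + 3/217 → 5/217
merge 5/217 + 13/217 → 18/217
merge 18/217 + 18/217 → 36/217
merge 36/217 + 37/217 → 73/217
merge 40/217 + 7/31 → 89/217
merge 55/217 + 73/217 → 128/217
merge 89/217 + 128/217 → 1
L = 5/217 + 18/217 + 36/217 + 73/217 + 89/217 + 128/217 + 1 = 566/217 ≈ 2.608 bits/symbol.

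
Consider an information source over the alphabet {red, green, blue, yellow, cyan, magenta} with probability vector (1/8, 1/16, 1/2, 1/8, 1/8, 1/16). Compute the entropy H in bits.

2.125 bits

Each probability is a power of 1/2, so log₂(1/p) is an integer.
H = Σ p·log₂(1/p) = 1/8·3 + 1/16·4 + 1/2·1 + 1/8·3 + 1/8·3 + 1/16·4 = 2.125 bits.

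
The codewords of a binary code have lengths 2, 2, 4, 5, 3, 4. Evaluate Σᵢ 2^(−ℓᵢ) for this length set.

With common denominator 2^5 = 32: Σ 2^(−ℓᵢ) = 8/32 + 8/32 + 2/32 + 1/32 + 4/32 + 2/32 = 25/32 = 0.78125.

0.78125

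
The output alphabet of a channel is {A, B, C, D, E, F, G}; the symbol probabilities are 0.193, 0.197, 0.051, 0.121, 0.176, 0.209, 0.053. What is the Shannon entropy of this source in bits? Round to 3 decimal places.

H = −Σ pᵢ log₂ pᵢ.
−0.193·log₂(0.193) = 0.4581
−0.197·log₂(0.197) = 0.4617
−0.051·log₂(0.051) = 0.2190
−0.121·log₂(0.121) = 0.3687
−0.176·log₂(0.176) = 0.4411
−0.209·log₂(0.209) = 0.4720
−0.053·log₂(0.053) = 0.2246
Sum ≈ 2.6451 → 2.645 bits.

2.645 bits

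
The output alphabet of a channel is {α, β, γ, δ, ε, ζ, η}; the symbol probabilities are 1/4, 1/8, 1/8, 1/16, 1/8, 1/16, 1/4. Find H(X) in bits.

2.625 bits

Each probability is a power of 1/2, so log₂(1/p) is an integer.
H = Σ p·log₂(1/p) = 1/4·2 + 1/8·3 + 1/8·3 + 1/16·4 + 1/8·3 + 1/16·4 + 1/4·2 = 2.625 bits.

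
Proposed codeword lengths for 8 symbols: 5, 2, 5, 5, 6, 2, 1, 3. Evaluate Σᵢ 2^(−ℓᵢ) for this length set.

With common denominator 2^6 = 64: Σ 2^(−ℓᵢ) = 2/64 + 16/64 + 2/64 + 2/64 + 1/64 + 16/64 + 32/64 + 8/64 = 79/64 = 1.234375.

1.234375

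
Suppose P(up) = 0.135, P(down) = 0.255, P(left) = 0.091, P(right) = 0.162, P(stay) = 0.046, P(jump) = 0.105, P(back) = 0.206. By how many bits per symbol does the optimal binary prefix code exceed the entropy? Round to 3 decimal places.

Entropy H = −Σ p log₂ p ≈ 2.6481 bits.
Huffman merges: 23/500+91/1000→137/1000; 21/200+27/200→6/25; 137/1000+81/500→299/1000; 103/500+6/25→223/500; 51/200+299/1000→277/500; 223/500+277/500→1. L = 669/250 ≈ 2.6760.
L − H = 2.6760 − 2.6481 = 0.028 bits.

0.028 bits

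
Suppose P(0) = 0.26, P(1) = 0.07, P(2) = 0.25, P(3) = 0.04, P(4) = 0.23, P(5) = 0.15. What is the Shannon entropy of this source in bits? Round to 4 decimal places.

2.3578 bits

H = −Σ pᵢ log₂ pᵢ.
−0.26·log₂(0.26) = 0.5053
−0.07·log₂(0.07) = 0.2686
−0.25·log₂(0.25) = 0.5000
−0.04·log₂(0.04) = 0.1858
−0.23·log₂(0.23) = 0.4877
−0.15·log₂(0.15) = 0.4105
Sum ≈ 2.3578 → 2.3578 bits.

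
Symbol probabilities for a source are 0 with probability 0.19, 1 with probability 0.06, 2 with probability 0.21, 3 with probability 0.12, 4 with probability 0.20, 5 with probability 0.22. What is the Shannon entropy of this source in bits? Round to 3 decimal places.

H = −Σ pᵢ log₂ pᵢ.
−0.19·log₂(0.19) = 0.4552
−0.06·log₂(0.06) = 0.2435
−0.21·log₂(0.21) = 0.4728
−0.12·log₂(0.12) = 0.3671
−0.20·log₂(0.20) = 0.4644
−0.22·log₂(0.22) = 0.4806
Sum ≈ 2.4836 → 2.484 bits.

2.484 bits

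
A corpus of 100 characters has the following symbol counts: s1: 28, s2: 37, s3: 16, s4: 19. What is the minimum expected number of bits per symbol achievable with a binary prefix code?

Probabilities are the counts divided by 100.
Repeatedly combine the two least-probable nodes; the expected code length is the sum of the merged weights.
merge 4/25 + 19/100 → 7/20
merge 7/25 + 7/20 → 63/100
merge 37/100 + 63/100 → 1
L = 7/20 + 63/100 + 1 = 99/50 = 1.98 bits/symbol.

1.98 bits/symbol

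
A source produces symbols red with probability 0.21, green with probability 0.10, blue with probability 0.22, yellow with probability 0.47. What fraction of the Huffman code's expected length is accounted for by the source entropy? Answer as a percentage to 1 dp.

97.7%

Entropy H = −Σ p log₂ p ≈ 1.7975 bits.
Huffman merges: 1/10+21/100→31/100; 11/50+31/100→53/100; 47/100+53/100→1. L = 46/25 ≈ 1.8400.
Efficiency = H/L = 1.7975/1.8400 = 97.7%.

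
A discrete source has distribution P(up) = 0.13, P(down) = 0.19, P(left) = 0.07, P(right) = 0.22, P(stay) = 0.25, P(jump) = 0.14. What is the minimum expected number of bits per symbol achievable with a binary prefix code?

Repeatedly combine the two least-probable nodes; the expected code length is the sum of the merged weights.
merge 7/100 + 13/100 → 1/5
merge 7/50 + 19/100 → 33/100
merge 1/5 + 11/50 → 21/50
merge 1/4 + 33/100 → 29/50
merge 21/50 + 29/50 → 1
L = 1/5 + 33/100 + 21/50 + 29/50 + 1 = 253/100 = 2.53 bits/symbol.

2.53 bits/symbol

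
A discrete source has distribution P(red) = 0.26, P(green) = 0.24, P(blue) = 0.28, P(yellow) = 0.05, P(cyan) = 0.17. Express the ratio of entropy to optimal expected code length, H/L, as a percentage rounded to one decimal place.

97.5%

Entropy H = −Σ p log₂ p ≈ 2.1643 bits.
Huffman merges: 1/20+17/100→11/50; 11/50+6/25→23/50; 13/50+7/25→27/50; 23/50+27/50→1. L = 111/50 ≈ 2.2200.
Efficiency = H/L = 2.1643/2.2200 = 97.5%.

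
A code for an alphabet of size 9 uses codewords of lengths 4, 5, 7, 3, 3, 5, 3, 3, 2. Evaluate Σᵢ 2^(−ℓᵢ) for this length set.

0.8828125

With common denominator 2^7 = 128: Σ 2^(−ℓᵢ) = 8/128 + 4/128 + 1/128 + 16/128 + 16/128 + 4/128 + 16/128 + 16/128 + 32/128 = 113/128 = 0.8828125.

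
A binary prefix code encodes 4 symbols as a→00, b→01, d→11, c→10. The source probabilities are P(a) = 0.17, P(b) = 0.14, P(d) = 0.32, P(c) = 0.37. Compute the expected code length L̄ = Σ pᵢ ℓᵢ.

2 bits/symbol

L̄ = Σ pᵢ·ℓᵢ = 0.17·2 + 0.14·2 + 0.32·2 + 0.37·2 = 2 bits/symbol.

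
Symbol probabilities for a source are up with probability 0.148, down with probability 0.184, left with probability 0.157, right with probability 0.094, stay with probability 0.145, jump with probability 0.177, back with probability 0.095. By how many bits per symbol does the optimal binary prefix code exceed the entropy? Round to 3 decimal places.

0.050 bits

Entropy H = −Σ p log₂ p ≈ 2.7661 bits.
Huffman merges: 47/500+19/200→189/1000; 29/200+37/250→293/1000; 157/1000+177/1000→167/500; 23/125+189/1000→373/1000; 293/1000+167/500→627/1000; 373/1000+627/1000→1. L = 352/125 ≈ 2.8160.
L − H = 2.8160 − 2.7661 = 0.050 bits.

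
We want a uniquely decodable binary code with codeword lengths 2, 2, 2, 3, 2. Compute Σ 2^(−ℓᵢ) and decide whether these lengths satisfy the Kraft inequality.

With common denominator 2^3 = 8: Σ 2^(−ℓᵢ) = 2/8 + 2/8 + 2/8 + 1/8 + 2/8 = 9/8 = 1.125.
Kraft's inequality requires Σ ≤ 1; here Σ = 1.125 > 1, so no such prefix code exists.

1.125; no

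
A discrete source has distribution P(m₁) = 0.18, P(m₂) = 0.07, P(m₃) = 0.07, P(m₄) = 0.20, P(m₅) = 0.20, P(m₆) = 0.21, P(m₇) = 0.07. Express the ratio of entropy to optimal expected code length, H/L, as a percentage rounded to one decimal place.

97.2%

Entropy H = −Σ p log₂ p ≈ 2.6526 bits.
Huffman merges: 7/100+7/100→7/50; 7/100+7/50→21/100; 9/50+1/5→19/50; 1/5+21/100→41/100; 21/100+19/50→59/100; 41/100+59/100→1. L = 273/100 ≈ 2.7300.
Efficiency = H/L = 2.6526/2.7300 = 97.2%.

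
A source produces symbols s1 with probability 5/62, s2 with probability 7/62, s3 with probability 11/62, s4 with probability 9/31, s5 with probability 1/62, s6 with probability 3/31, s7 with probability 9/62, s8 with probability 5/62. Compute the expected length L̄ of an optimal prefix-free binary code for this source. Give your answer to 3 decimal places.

Repeatedly combine the two least-probable nodes; the expected code length is the sum of the merged weights.
merge 1/62 + 5/62 → 3/31
merge 5/62 + 3/31 → 11/62
merge 3/31 + 7/62 → 13/62
merge 9/62 + 11/62 → 10/31
merge 11/62 + 13/62 → 12/31
merge 9/31 + 10/31 → 19/31
merge 12/31 + 19/31 → 1
L = 3/31 + 11/62 + 13/62 + 10/31 + 12/31 + 19/31 + 1 = 87/31 ≈ 2.806 bits/symbol.

2.806 bits/symbol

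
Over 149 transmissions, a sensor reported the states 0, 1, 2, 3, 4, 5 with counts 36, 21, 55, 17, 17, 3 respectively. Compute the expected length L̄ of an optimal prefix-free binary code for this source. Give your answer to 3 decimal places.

Probabilities are the counts divided by 149.
Repeatedly combine the two least-probable nodes; the expected code length is the sum of the merged weights.
merge 3/149 + 17/149 → 20/149
merge 17/149 + 20/149 → 37/149
merge 21/149 + 36/149 → 57/149
merge 37/149 + 55/149 → 92/149
merge 57/149 + 92/149 → 1
L = 20/149 + 37/149 + 57/149 + 92/149 + 1 = 355/149 ≈ 2.383 bits/symbol.

2.383 bits/symbol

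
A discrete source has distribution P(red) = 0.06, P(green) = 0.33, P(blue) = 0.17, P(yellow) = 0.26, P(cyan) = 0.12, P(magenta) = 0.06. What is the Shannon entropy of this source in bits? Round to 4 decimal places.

H = −Σ pᵢ log₂ pᵢ.
−0.06·log₂(0.06) = 0.2435
−0.33·log₂(0.33) = 0.5278
−0.17·log₂(0.17) = 0.4346
−0.26·log₂(0.26) = 0.5053
−0.12·log₂(0.12) = 0.3671
−0.06·log₂(0.06) = 0.2435
Sum ≈ 2.3218 → 2.3218 bits.

2.3218 bits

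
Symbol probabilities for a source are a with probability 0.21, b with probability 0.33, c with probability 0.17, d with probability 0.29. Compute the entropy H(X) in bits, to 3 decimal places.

H = −Σ pᵢ log₂ pᵢ.
−0.21·log₂(0.21) = 0.4728
−0.33·log₂(0.33) = 0.5278
−0.17·log₂(0.17) = 0.4346
−0.29·log₂(0.29) = 0.5179
Sum ≈ 1.9531 → 1.953 bits.

1.953 bits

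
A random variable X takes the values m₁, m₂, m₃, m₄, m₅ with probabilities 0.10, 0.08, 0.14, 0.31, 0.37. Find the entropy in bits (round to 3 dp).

2.075 bits

H = −Σ pᵢ log₂ pᵢ.
−0.10·log₂(0.10) = 0.3322
−0.08·log₂(0.08) = 0.2915
−0.14·log₂(0.14) = 0.3971
−0.31·log₂(0.31) = 0.5238
−0.37·log₂(0.37) = 0.5307
Sum ≈ 2.0753 → 2.075 bits.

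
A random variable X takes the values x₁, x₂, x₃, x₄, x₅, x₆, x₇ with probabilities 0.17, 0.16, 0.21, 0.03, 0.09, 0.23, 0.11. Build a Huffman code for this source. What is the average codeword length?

Repeatedly combine the two least-probable nodes; the expected code length is the sum of the merged weights.
merge 3/100 + 9/100 → 3/25
merge 11/100 + 3/25 → 23/100
merge 4/25 + 17/100 → 33/100
merge 21/100 + 23/100 → 11/25
merge 23/100 + 33/100 → 14/25
merge 11/25 + 14/25 → 1
L = 3/25 + 23/100 + 33/100 + 11/25 + 14/25 + 1 = 67/25 = 2.68 bits/symbol.

2.68 bits/symbol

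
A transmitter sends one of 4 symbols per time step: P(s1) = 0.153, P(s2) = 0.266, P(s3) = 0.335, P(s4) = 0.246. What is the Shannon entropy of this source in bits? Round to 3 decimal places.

1.949 bits

H = −Σ pᵢ log₂ pᵢ.
−0.153·log₂(0.153) = 0.4144
−0.266·log₂(0.266) = 0.5082
−0.335·log₂(0.335) = 0.5286
−0.246·log₂(0.246) = 0.4977
Sum ≈ 1.9489 → 1.949 bits.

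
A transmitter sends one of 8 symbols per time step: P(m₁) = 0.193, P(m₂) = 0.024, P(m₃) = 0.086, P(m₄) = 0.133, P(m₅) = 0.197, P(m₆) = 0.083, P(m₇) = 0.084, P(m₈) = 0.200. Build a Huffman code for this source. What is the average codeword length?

Repeatedly combine the two least-probable nodes; the expected code length is the sum of the merged weights.
merge 3/125 + 83/1000 → 107/1000
merge 21/250 + 43/500 → 17/100
merge 107/1000 + 133/1000 → 6/25
merge 17/100 + 193/1000 → 363/1000
merge 197/1000 + 1/5 → 397/1000
merge 6/25 + 363/1000 → 603/1000
merge 397/1000 + 603/1000 → 1
L = 107/1000 + 17/100 + 6/25 + 363/1000 + 397/1000 + 603/1000 + 1 = 72/25 = 2.88 bits/symbol.

2.88 bits/symbol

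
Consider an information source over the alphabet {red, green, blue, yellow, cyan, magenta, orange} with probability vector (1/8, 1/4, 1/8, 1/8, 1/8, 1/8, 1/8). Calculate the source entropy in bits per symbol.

2.75 bits

Each probability is a power of 1/2, so log₂(1/p) is an integer.
H = Σ p·log₂(1/p) = 1/8·3 + 1/4·2 + 1/8·3 + 1/8·3 + 1/8·3 + 1/8·3 + 1/8·3 = 2.75 bits.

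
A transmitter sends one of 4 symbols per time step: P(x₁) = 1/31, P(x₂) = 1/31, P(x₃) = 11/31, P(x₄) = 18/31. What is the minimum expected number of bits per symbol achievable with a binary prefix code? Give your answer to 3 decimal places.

1.484 bits/symbol

Repeatedly combine the two least-probable nodes; the expected code length is the sum of the merged weights.
merge 1/31 + 1/31 → 2/31
merge 2/31 + 11/31 → 13/31
merge 13/31 + 18/31 → 1
L = 2/31 + 13/31 + 1 = 46/31 ≈ 1.484 bits/symbol.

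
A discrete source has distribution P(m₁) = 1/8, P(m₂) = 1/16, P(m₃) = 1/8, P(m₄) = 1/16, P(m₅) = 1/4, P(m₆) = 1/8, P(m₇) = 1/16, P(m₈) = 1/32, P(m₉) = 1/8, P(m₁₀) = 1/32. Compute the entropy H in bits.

Each probability is a power of 1/2, so log₂(1/p) is an integer.
H = Σ p·log₂(1/p) = 1/8·3 + 1/16·4 + 1/8·3 + 1/16·4 + 1/4·2 + 1/8·3 + 1/16·4 + 1/32·5 + 1/8·3 + 1/32·5 = 3.0625 bits.

3.0625 bits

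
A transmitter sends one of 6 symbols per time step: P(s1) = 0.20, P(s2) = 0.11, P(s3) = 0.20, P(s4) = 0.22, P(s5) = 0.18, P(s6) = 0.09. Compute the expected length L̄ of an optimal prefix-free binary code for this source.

2.58 bits/symbol

Repeatedly combine the two least-probable nodes; the expected code length is the sum of the merged weights.
merge 9/100 + 11/100 → 1/5
merge 9/50 + 1/5 → 19/50
merge 1/5 + 1/5 → 2/5
merge 11/50 + 19/50 → 3/5
merge 2/5 + 3/5 → 1
L = 1/5 + 19/50 + 2/5 + 3/5 + 1 = 129/50 = 2.58 bits/symbol.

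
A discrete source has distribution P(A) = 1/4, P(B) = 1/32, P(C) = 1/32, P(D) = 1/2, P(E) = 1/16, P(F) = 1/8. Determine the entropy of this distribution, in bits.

Each probability is a power of 1/2, so log₂(1/p) is an integer.
H = Σ p·log₂(1/p) = 1/4·2 + 1/32·5 + 1/32·5 + 1/2·1 + 1/16·4 + 1/8·3 = 1.9375 bits.

1.9375 bits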